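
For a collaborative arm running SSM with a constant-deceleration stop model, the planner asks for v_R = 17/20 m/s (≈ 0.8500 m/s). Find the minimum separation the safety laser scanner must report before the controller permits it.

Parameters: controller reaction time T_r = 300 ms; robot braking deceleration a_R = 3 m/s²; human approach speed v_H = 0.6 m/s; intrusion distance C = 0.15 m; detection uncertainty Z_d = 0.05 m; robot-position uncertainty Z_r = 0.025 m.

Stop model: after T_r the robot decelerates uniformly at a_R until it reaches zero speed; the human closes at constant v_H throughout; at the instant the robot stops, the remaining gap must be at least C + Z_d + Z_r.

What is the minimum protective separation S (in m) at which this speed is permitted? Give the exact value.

T_s = v_R/a_R = (17/20)/3 = 0.2833 s
reaction-phase robot travel = 0.8500·0.3000 = 0.2550 m
robot under decel: 0.8500²/(2·3.0000) = 0.1204 m
human closes 0.6000·0.5833 = 0.3500 m
C+Z_d+Z_r = 0.1500+0.0500+0.0250 = 0.2250 m
S_min ≈ 0.2550+0.1204+0.3500+0.2250  ⇒  S_min = 2281/2400 m

S_min = 2281/2400 m = 0.9504 m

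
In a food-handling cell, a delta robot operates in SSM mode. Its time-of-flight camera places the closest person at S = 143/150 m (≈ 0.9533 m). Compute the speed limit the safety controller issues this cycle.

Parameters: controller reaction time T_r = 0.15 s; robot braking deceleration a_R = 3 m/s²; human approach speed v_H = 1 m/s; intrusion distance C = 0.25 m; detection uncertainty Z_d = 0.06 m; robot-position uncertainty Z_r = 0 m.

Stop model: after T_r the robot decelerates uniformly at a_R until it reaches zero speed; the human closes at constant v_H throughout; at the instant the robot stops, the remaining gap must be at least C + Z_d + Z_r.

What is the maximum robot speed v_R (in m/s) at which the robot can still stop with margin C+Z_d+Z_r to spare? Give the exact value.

v_R_max = 4/5 m/s = 0.8000 m/s

at the boundary: (1/6)·v² + (29/60)·v + (-37/75) = 0
  disc = (29/60)² − 4·(1/6)·(-37/75) = 9/16 ; √disc = 3/4
  v_R = (−(29/60) + 3/4) / (2·(1/6)) = 4/5 m/s
check:
T_s = v_R/a_R = (4/5)/3 = 0.2667 s
reaction-phase robot travel = 0.8000·0.1500 = 0.1200 m
braking distance = 0.8000²/(2·3.0000) = 0.1067 m
person approaches 1.0000·(0.1500+0.2667) = 0.4167 m
residual clearance needed = 0.2500+0.0600+0.0000 = 0.3100 m
sum ≈ 0.1200+0.1067+0.4167+0.3100 ≈ 0.9533 m = S ✓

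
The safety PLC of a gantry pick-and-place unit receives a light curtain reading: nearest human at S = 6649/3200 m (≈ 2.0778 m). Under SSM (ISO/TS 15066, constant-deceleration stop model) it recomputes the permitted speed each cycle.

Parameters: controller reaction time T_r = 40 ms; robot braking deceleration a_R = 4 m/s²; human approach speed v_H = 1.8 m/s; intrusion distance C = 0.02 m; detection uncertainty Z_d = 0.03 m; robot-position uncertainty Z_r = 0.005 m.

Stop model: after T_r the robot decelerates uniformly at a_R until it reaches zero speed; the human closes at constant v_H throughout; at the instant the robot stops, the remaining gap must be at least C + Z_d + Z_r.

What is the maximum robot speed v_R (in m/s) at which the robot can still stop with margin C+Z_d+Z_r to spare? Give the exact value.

v_R_max = 49/20 m/s = 2.4500 m/s

collect terms ⇒ (1/8)·v_R² + (49/100)·v_R + (-31213/16000) = 0
  disc = (49/100)² − 4·(1/8)·(-31213/16000) = 194481/160000 ; √disc = 441/400
  v_R = (−(49/100) + 441/400) / (2·(1/8)) = 49/20 m/s
check:
T_s = v_R/a_R = (49/20)/4 = 0.6125 s
robot in T_r: 2.4500·0.0400 = 0.0980 m
robot under decel: 2.4500²/(2·4.0000) = 0.7503 m
human closes 1.8000·0.6525 = 1.1745 m
C+Z_d+Z_r = 0.0200+0.0300+0.0050 = 0.0550 m
sum ≈ 0.0980+0.7503+1.1745+0.0550 ≈ 2.0778 m = S ✓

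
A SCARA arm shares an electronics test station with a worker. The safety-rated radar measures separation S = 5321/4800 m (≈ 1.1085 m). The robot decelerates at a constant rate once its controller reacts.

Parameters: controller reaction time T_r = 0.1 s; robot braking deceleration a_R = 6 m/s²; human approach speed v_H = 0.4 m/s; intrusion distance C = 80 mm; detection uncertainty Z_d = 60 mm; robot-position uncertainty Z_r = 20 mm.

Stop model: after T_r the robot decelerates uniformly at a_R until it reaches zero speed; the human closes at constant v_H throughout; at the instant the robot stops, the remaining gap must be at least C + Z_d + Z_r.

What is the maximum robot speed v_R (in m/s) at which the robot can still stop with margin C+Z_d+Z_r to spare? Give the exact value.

v_R_max = 49/20 m/s = 2.4500 m/s

collect terms ⇒ (1/12)·v_R² + (1/6)·v_R + (-4361/4800) = 0
  disc = (1/6)² − 4·(1/12)·(-4361/4800) = 529/1600 ; √disc = 23/40
  v_R = (−(1/6) + 23/40) / (2·(1/12)) = 49/20 m/s
check:
T_s = v_R/a_R = (49/20)/6 = 0.4083 s
robot covers v_R·T_r = 2.4500·0.1000 = 0.2450 m before braking
braking distance = 2.4500²/(2·6.0000) = 0.5002 m
human closes 0.4000·0.5083 = 0.2033 m
C+Z_d+Z_r = 0.0800+0.0600+0.0200 = 0.1600 m
sum ≈ 0.2450+0.5002+0.2033+0.1600 ≈ 1.1085 m = S ✓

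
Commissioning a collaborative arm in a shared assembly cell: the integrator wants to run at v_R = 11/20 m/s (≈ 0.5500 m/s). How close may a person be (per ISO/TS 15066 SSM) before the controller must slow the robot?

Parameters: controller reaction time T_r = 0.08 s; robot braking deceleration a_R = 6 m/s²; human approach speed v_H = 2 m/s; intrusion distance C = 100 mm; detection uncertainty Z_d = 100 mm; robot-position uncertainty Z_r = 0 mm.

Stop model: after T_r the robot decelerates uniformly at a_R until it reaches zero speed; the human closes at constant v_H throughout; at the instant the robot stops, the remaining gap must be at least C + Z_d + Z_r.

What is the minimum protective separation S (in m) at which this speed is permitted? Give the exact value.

stop time T_s = (11/20)/6 = 0.0917 s
reaction-phase robot travel = 0.5500·0.0800 = 0.0440 m
braking distance = 0.5500²/(2·6.0000) = 0.0252 m
person approaches 2.0000·(0.0800+0.0917) = 0.3433 m
residual clearance needed = 0.1000+0.1000+0.0000 = 0.2000 m
S_min ≈ 0.0440+0.0252+0.3433+0.2000  ⇒  S_min = 14701/24000 m

S_min = 14701/24000 m = 0.6125 m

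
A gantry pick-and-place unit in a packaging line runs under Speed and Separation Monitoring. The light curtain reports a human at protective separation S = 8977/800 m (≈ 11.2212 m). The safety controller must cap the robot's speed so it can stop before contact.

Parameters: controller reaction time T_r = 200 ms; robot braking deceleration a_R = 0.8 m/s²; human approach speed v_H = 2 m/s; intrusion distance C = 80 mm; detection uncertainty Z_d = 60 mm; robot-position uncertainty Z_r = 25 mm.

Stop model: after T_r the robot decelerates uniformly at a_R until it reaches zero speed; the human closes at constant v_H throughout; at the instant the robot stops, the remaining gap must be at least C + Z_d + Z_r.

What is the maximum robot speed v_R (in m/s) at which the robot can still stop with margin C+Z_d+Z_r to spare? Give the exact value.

v_R_max = 5/2 m/s = 2.5000 m/s

at the boundary: (5/8)·v² + (27/10)·v + (-341/32) = 0
  disc = (27/10)² − 4·(5/8)·(-341/32) = 54289/1600 ; √disc = 233/40
  v_R = (−(27/10) + 233/40) / (2·(5/8)) = 5/2 m/s
check:
T_s = v_R/a_R = (5/2)/(4/5) = 3.1250 s
robot in T_r: 2.5000·0.2000 = 0.5000 m
robot covers 2.5000·3.1250 − ½·0.8000·3.1250² = 3.9062 m while stopping
human closes 2.0000·3.3250 = 6.6500 m
margins: 0.0800+0.0600+0.0250 = 0.1650 m
sum ≈ 0.5000+3.9062+6.6500+0.1650 ≈ 11.2212 m = S ✓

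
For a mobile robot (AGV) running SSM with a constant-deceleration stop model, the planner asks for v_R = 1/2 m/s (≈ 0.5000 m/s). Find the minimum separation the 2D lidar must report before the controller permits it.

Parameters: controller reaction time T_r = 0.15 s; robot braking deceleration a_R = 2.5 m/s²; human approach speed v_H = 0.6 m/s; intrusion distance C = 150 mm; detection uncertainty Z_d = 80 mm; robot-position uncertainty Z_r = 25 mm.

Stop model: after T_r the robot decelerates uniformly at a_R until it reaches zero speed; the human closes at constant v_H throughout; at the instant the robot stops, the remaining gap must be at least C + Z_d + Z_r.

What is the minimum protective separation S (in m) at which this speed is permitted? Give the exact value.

S_min = 59/100 m = 0.5900 m

braking lasts T_s = (1/2)/(5/2) = 0.2000 s
reaction-phase robot travel = 0.5000·0.1500 = 0.0750 m
robot covers 0.5000·0.2000 − ½·2.5000·0.2000² = 0.0500 m while stopping
human over T_r+T_s: 0.6000·(0.1500+0.2000) = 0.2100 m
residual clearance needed = 0.1500+0.0800+0.0250 = 0.2550 m
S_min ≈ 0.0750+0.0500+0.2100+0.2550  ⇒  S_min = 59/100 m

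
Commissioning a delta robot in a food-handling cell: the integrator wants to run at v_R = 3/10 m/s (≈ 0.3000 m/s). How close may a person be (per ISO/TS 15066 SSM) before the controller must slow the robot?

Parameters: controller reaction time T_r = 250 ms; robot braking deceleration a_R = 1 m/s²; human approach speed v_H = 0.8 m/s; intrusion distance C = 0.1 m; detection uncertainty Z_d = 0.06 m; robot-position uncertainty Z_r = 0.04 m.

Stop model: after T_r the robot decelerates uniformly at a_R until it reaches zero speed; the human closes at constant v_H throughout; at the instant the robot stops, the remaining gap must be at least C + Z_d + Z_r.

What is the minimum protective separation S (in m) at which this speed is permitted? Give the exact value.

braking lasts T_s = (3/10)/1 = 0.3000 s
robot in T_r: 0.3000·0.2500 = 0.0750 m
robot under decel: 0.3000²/(2·1.0000) = 0.0450 m
human closes 0.8000·0.5500 = 0.4400 m
residual clearance needed = 0.1000+0.0600+0.0400 = 0.2000 m
S_min ≈ 0.0750+0.0450+0.4400+0.2000  ⇒  S_min = 19/25 m

S_min = 19/25 m = 0.7600 m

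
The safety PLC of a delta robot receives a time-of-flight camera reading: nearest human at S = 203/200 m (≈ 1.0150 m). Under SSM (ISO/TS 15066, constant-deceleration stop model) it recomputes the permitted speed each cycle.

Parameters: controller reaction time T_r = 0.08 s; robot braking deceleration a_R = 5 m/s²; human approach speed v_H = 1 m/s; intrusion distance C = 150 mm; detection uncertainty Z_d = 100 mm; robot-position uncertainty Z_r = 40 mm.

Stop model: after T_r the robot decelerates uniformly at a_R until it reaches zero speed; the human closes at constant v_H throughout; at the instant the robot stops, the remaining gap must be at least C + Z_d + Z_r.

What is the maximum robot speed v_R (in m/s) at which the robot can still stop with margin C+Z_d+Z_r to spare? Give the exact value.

at the boundary: (1/10)·v² + (7/25)·v + (-129/200) = 0
  disc = (7/25)² − 4·(1/10)·(-129/200) = 841/2500 ; √disc = 29/50
  v_R = (−(7/25) + 29/50) / (2·(1/10)) = 3/2 m/s
check:
stop time T_s = (3/2)/5 = 0.3000 s
robot in T_r: 1.5000·0.0800 = 0.1200 m
robot covers 1.5000·0.3000 − ½·5.0000·0.3000² = 0.2250 m while stopping
human over T_r+T_s: 1.0000·(0.0800+0.3000) = 0.3800 m
margins: 0.1500+0.1000+0.0400 = 0.2900 m
sum ≈ 0.1200+0.2250+0.3800+0.2900 ≈ 1.0150 m = S ✓

v_R_max = 3/2 m/s = 1.5000 m/s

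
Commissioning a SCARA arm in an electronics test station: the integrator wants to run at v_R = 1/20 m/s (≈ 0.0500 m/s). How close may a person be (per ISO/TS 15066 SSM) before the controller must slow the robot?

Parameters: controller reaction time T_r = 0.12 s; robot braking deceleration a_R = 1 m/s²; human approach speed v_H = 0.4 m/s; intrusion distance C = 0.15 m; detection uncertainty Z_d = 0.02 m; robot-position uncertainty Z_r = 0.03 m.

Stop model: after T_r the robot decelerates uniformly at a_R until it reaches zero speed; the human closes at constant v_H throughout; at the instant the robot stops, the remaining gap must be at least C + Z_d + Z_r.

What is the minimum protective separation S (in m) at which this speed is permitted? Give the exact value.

S_min = 1101/4000 m = 0.2752 m

stop time T_s = (1/20)/1 = 0.0500 s
reaction-phase robot travel = 0.0500·0.1200 = 0.0060 m
robot covers 0.0500·0.0500 − ½·1.0000·0.0500² = 0.0013 m while stopping
human over T_r+T_s: 0.4000·(0.1200+0.0500) = 0.0680 m
residual clearance needed = 0.1500+0.0200+0.0300 = 0.2000 m
S_min ≈ 0.0060+0.0013+0.0680+0.2000  ⇒  S_min = 1101/4000 m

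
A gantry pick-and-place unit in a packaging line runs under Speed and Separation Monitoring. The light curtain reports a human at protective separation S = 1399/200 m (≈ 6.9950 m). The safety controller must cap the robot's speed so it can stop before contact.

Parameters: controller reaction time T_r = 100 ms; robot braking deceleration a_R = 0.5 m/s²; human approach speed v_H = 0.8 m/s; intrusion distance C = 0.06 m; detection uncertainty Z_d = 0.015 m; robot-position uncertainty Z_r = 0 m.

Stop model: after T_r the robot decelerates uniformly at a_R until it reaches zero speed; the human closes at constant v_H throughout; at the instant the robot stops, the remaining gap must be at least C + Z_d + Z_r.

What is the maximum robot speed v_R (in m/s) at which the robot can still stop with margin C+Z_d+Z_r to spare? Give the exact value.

at the boundary: (1)·v² + (17/10)·v + (-171/25) = 0
  disc = (17/10)² − 4·(1)·(-171/25) = 121/4 ; √disc = 11/2
  v_R = (−(17/10) + 11/2) / (2·(1)) = 19/10 m/s
check:
stop time T_s = (19/10)/(1/2) = 3.8000 s
robot covers v_R·T_r = 1.9000·0.1000 = 0.1900 m before braking
robot under decel: 1.9000²/(2·0.5000) = 3.6100 m
human closes 0.8000·3.9000 = 3.1200 m
margins: 0.0600+0.0150+0.0000 = 0.0750 m
sum ≈ 0.1900+3.6100+3.1200+0.0750 ≈ 6.9950 m = S ✓

v_R_max = 19/10 m/s = 1.9000 m/s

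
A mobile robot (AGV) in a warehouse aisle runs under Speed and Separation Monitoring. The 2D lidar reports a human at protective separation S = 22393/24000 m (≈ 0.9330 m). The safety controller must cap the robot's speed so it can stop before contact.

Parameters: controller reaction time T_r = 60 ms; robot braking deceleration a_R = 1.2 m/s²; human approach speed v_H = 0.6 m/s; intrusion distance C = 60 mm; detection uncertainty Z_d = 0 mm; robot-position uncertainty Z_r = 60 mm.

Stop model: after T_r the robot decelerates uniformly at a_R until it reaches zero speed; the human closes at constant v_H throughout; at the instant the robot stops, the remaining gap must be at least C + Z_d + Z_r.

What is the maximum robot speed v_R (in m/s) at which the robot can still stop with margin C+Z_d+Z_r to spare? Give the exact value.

v_R_max = 17/20 m/s = 0.8500 m/s

quadratic (5/12)·v² + (14/25)·v + (-18649/24000) = 0
  disc = (14/25)² − 4·(5/12)·(-18649/24000) = 579121/360000 ; √disc = 761/600
  v_R = (−(14/25) + 761/600) / (2·(5/12)) = 17/20 m/s
check:
braking lasts T_s = (17/20)/(6/5) = 0.7083 s
robot in T_r: 0.8500·0.0600 = 0.0510 m
robot covers 0.8500·0.7083 − ½·1.2000·0.7083² = 0.3010 m while stopping
person approaches 0.6000·(0.0600+0.7083) = 0.4610 m
residual clearance needed = 0.0600+0.0000+0.0600 = 0.1200 m
sum ≈ 0.0510+0.3010+0.4610+0.1200 ≈ 0.9330 m = S ✓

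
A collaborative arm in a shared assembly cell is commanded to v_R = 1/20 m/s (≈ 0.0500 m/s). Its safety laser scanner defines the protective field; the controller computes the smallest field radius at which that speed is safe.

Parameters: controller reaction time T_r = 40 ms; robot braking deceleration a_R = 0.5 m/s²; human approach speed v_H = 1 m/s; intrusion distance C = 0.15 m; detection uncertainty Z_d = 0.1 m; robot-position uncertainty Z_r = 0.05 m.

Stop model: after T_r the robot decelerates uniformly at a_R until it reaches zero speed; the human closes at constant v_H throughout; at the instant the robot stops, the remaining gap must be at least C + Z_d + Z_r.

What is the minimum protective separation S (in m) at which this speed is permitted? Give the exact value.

S_min = 889/2000 m = 0.4445 m

braking lasts T_s = (1/20)/(1/2) = 0.1000 s
robot covers v_R·T_r = 0.0500·0.0400 = 0.0020 m before braking
robot under decel: 0.0500²/(2·0.5000) = 0.0025 m
human closes 1.0000·0.1400 = 0.1400 m
margins: 0.1500+0.1000+0.0500 = 0.3000 m
S_min ≈ 0.0020+0.0025+0.1400+0.3000  ⇒  S_min = 889/2000 m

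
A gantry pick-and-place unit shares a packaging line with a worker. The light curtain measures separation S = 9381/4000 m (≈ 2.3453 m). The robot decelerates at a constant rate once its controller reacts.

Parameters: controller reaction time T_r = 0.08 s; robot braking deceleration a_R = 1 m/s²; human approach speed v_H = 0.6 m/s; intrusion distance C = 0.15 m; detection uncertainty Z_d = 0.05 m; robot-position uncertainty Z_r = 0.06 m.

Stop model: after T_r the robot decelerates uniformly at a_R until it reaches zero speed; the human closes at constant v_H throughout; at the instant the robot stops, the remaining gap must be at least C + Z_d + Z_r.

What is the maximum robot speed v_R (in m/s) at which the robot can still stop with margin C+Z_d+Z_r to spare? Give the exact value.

v_R_max = 29/20 m/s = 1.4500 m/s

at the boundary: (1/2)·v² + (17/25)·v + (-8149/4000) = 0
  disc = (17/25)² − 4·(1/2)·(-8149/4000) = 45369/10000 ; √disc = 213/100
  v_R = (−(17/25) + 213/100) / (2·(1/2)) = 29/20 m/s
check:
braking lasts T_s = (29/20)/1 = 1.4500 s
robot covers v_R·T_r = 1.4500·0.0800 = 0.1160 m before braking
robot covers 1.4500·1.4500 − ½·1.0000·1.4500² = 1.0513 m while stopping
human closes 0.6000·1.5300 = 0.9180 m
C+Z_d+Z_r = 0.1500+0.0500+0.0600 = 0.2600 m
sum ≈ 0.1160+1.0513+0.9180+0.2600 ≈ 2.3453 m = S ✓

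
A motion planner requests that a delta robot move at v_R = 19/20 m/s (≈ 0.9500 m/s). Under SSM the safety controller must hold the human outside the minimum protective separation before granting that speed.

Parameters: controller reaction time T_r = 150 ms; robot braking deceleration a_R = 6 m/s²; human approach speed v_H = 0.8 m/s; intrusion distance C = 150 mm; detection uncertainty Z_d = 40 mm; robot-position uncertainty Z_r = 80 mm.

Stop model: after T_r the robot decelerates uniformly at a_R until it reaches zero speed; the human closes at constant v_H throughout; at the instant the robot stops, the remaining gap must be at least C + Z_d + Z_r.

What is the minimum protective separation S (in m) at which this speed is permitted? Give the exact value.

S_min = 47/64 m = 0.7344 m

stop time T_s = (19/20)/6 = 0.1583 s
robot in T_r: 0.9500·0.1500 = 0.1425 m
robot covers 0.9500·0.1583 − ½·6.0000·0.1583² = 0.0752 m while stopping
human closes 0.8000·0.3083 = 0.2467 m
margins: 0.1500+0.0400+0.0800 = 0.2700 m
S_min ≈ 0.1425+0.0752+0.2467+0.2700  ⇒  S_min = 47/64 m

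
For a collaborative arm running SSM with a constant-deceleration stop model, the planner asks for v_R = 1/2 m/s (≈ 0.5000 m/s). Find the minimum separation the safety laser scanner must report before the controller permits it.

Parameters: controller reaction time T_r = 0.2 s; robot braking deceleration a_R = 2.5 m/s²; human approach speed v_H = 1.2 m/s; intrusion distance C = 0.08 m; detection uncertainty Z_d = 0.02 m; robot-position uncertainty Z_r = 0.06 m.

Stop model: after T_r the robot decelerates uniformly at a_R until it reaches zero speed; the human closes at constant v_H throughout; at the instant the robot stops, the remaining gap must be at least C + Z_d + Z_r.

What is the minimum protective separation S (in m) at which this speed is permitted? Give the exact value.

stop time T_s = (1/2)/(5/2) = 0.2000 s
reaction-phase robot travel = 0.5000·0.2000 = 0.1000 m
robot covers 0.5000·0.2000 − ½·2.5000·0.2000² = 0.0500 m while stopping
person approaches 1.2000·(0.2000+0.2000) = 0.4800 m
residual clearance needed = 0.0800+0.0200+0.0600 = 0.1600 m
S_min ≈ 0.1000+0.0500+0.4800+0.1600  ⇒  S_min = 79/100 m

S_min = 79/100 m = 0.7900 m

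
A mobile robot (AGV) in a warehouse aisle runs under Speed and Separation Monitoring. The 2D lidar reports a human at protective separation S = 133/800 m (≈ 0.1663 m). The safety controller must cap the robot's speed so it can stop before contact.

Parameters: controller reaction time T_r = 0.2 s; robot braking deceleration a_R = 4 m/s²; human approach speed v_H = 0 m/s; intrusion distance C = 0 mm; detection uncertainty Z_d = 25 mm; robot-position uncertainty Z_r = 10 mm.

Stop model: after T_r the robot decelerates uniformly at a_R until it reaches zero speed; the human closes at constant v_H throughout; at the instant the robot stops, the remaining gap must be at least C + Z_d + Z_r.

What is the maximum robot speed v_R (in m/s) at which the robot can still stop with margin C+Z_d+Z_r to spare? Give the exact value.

quadratic (1/8)·v² + (1/5)·v + (-21/160) = 0
  disc = (1/5)² − 4·(1/8)·(-21/160) = 169/1600 ; √disc = 13/40
  v_R = (−(1/5) + 13/40) / (2·(1/8)) = 1/2 m/s
check:
braking lasts T_s = (1/2)/4 = 0.1250 s
robot in T_r: 0.5000·0.2000 = 0.1000 m
braking distance = 0.5000²/(2·4.0000) = 0.0312 m
human closes 0.0000·0.3250 = 0.0000 m
residual clearance needed = 0.0000+0.0250+0.0100 = 0.0350 m
sum ≈ 0.1000+0.0312+0.0000+0.0350 ≈ 0.1663 m = S ✓

v_R_max = 1/2 m/s = 0.5000 m/s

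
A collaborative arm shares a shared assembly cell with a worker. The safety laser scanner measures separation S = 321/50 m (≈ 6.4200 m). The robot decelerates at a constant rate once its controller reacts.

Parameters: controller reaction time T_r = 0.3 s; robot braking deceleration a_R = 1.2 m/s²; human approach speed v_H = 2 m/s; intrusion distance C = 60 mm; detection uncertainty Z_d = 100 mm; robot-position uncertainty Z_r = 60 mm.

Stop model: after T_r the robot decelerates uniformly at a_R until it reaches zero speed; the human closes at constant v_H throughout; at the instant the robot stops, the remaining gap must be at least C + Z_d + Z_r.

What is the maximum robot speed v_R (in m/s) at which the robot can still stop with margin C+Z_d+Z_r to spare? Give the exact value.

quadratic (5/12)·v² + (59/30)·v + (-28/5) = 0
  disc = (59/30)² − 4·(5/12)·(-28/5) = 11881/900 ; √disc = 109/30
  v_R = (−(59/30) + 109/30) / (2·(5/12)) = 2 m/s
check:
T_s = v_R/a_R = 2/(6/5) = 1.6667 s
robot in T_r: 2.0000·0.3000 = 0.6000 m
robot under decel: 2.0000²/(2·1.2000) = 1.6667 m
human over T_r+T_s: 2.0000·(0.3000+1.6667) = 3.9333 m
C+Z_d+Z_r = 0.0600+0.1000+0.0600 = 0.2200 m
sum ≈ 0.6000+1.6667+3.9333+0.2200 ≈ 6.4200 m = S ✓

v_R_max = 2 m/s = 2.0000 m/s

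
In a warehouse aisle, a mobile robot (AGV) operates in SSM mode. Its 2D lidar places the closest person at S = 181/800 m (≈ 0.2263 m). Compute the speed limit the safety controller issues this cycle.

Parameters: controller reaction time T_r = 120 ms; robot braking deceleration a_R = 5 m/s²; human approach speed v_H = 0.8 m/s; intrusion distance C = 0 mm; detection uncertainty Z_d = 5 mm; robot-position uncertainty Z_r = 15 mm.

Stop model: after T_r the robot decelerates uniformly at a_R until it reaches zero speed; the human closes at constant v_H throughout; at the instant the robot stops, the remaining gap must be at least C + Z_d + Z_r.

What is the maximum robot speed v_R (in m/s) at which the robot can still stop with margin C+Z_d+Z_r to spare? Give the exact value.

collect terms ⇒ (1/10)·v_R² + (7/25)·v_R + (-441/4000) = 0
  disc = (7/25)² − 4·(1/10)·(-441/4000) = 49/400 ; √disc = 7/20
  v_R = (−(7/25) + 7/20) / (2·(1/10)) = 7/20 m/s
check:
braking lasts T_s = (7/20)/5 = 0.0700 s
robot in T_r: 0.3500·0.1200 = 0.0420 m
robot under decel: 0.3500²/(2·5.0000) = 0.0123 m
person approaches 0.8000·(0.1200+0.0700) = 0.1520 m
C+Z_d+Z_r = 0.0000+0.0050+0.0150 = 0.0200 m
sum ≈ 0.0420+0.0123+0.1520+0.0200 ≈ 0.2263 m = S ✓

v_R_max = 7/20 m/s = 0.3500 m/s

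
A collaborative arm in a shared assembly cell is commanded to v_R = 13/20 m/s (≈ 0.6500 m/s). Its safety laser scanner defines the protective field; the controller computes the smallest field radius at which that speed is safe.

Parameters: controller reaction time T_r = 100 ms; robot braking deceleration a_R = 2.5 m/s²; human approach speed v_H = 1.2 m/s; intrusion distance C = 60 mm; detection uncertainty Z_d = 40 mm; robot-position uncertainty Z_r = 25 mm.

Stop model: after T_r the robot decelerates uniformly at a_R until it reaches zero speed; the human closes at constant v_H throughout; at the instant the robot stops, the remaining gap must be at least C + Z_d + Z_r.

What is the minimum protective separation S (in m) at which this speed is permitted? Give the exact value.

stop time T_s = (13/20)/(5/2) = 0.2600 s
robot covers v_R·T_r = 0.6500·0.1000 = 0.0650 m before braking
robot covers 0.6500·0.2600 − ½·2.5000·0.2600² = 0.0845 m while stopping
human closes 1.2000·0.3600 = 0.4320 m
C+Z_d+Z_r = 0.0600+0.0400+0.0250 = 0.1250 m
S_min ≈ 0.0650+0.0845+0.4320+0.1250  ⇒  S_min = 1413/2000 m

S_min = 1413/2000 m = 0.7065 m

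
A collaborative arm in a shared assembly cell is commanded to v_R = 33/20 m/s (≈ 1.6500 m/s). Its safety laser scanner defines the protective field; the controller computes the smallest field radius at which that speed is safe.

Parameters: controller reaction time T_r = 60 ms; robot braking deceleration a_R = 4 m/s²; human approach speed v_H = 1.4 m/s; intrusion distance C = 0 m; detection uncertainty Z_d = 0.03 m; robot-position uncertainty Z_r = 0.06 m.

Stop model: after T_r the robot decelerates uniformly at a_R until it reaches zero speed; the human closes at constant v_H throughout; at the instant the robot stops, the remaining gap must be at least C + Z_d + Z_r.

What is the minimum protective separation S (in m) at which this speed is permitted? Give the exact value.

S_min = 19053/16000 m = 1.1908 m

T_s = v_R/a_R = (33/20)/4 = 0.4125 s
reaction-phase robot travel = 1.6500·0.0600 = 0.0990 m
robot covers 1.6500·0.4125 − ½·4.0000·0.4125² = 0.3403 m while stopping
human closes 1.4000·0.4725 = 0.6615 m
C+Z_d+Z_r = 0.0000+0.0300+0.0600 = 0.0900 m
S_min ≈ 0.0990+0.3403+0.6615+0.0900  ⇒  S_min = 19053/16000 m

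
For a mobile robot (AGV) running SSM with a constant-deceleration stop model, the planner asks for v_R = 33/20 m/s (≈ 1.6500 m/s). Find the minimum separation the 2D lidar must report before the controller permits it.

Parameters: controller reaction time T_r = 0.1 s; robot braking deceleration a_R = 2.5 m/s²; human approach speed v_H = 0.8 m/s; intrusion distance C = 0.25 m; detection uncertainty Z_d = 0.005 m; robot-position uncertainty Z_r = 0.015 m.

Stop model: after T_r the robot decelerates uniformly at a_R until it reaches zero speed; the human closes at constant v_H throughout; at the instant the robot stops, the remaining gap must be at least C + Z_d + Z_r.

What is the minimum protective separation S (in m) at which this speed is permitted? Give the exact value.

S_min = 127/80 m = 1.5875 m

T_s = v_R/a_R = (33/20)/(5/2) = 0.6600 s
robot covers v_R·T_r = 1.6500·0.1000 = 0.1650 m before braking
robot under decel: 1.6500²/(2·2.5000) = 0.5445 m
human closes 0.8000·0.7600 = 0.6080 m
margins: 0.2500+0.0050+0.0150 = 0.2700 m
S_min ≈ 0.1650+0.5445+0.6080+0.2700  ⇒  S_min = 127/80 m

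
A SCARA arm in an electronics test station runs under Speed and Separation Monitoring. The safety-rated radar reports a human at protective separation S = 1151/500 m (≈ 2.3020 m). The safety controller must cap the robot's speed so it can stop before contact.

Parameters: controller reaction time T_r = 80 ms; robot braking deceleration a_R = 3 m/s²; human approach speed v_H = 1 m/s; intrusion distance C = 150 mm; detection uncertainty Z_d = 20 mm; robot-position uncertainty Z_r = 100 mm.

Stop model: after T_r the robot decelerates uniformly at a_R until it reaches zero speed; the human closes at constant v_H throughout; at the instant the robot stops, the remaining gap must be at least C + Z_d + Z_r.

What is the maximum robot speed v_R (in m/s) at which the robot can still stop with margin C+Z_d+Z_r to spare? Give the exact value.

v_R_max = 12/5 m/s = 2.4000 m/s

collect terms ⇒ (1/6)·v_R² + (31/75)·v_R + (-244/125) = 0
  disc = (31/75)² − 4·(1/6)·(-244/125) = 8281/5625 ; √disc = 91/75
  v_R = (−(31/75) + 91/75) / (2·(1/6)) = 12/5 m/s
check:
T_s = v_R/a_R = (12/5)/3 = 0.8000 s
robot covers v_R·T_r = 2.4000·0.0800 = 0.1920 m before braking
robot covers 2.4000·0.8000 − ½·3.0000·0.8000² = 0.9600 m while stopping
person approaches 1.0000·(0.0800+0.8000) = 0.8800 m
margins: 0.1500+0.0200+0.1000 = 0.2700 m
sum ≈ 0.1920+0.9600+0.8800+0.2700 ≈ 2.3020 m = S ✓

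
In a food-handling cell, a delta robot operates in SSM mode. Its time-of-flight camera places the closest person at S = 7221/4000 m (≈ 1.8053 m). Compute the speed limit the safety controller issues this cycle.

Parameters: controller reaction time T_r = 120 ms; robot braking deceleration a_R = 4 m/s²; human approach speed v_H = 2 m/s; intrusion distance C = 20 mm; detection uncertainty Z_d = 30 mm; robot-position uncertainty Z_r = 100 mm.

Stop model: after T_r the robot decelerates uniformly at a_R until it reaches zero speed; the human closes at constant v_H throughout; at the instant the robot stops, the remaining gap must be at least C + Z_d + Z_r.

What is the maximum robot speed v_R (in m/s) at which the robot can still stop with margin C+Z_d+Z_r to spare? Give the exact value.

v_R_max = 17/10 m/s = 1.7000 m/s

collect terms ⇒ (1/8)·v_R² + (31/50)·v_R + (-5661/4000) = 0
  disc = (31/50)² − 4·(1/8)·(-5661/4000) = 43681/40000 ; √disc = 209/200
  v_R = (−(31/50) + 209/200) / (2·(1/8)) = 17/10 m/s
check:
stop time T_s = (17/10)/4 = 0.4250 s
robot covers v_R·T_r = 1.7000·0.1200 = 0.2040 m before braking
robot covers 1.7000·0.4250 − ½·4.0000·0.4250² = 0.3613 m while stopping
person approaches 2.0000·(0.1200+0.4250) = 1.0900 m
margins: 0.0200+0.0300+0.1000 = 0.1500 m
sum ≈ 0.2040+0.3613+1.0900+0.1500 ≈ 1.8053 m = S ✓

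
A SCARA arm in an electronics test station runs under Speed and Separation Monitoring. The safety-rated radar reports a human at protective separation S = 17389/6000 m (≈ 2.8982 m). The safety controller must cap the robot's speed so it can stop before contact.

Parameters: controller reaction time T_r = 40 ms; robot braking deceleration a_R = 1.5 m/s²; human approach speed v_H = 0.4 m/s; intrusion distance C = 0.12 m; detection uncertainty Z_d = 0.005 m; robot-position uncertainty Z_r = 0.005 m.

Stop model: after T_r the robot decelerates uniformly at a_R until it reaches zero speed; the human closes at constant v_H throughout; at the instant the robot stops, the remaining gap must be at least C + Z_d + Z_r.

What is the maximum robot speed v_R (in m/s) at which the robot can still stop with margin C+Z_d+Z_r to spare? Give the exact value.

collect terms ⇒ (1/3)·v_R² + (23/75)·v_R + (-16513/6000) = 0
  disc = (23/75)² − 4·(1/3)·(-16513/6000) = 9409/2500 ; √disc = 97/50
  v_R = (−(23/75) + 97/50) / (2·(1/3)) = 49/20 m/s
check:
T_s = v_R/a_R = (49/20)/(3/2) = 1.6333 s
robot covers v_R·T_r = 2.4500·0.0400 = 0.0980 m before braking
braking distance = 2.4500²/(2·1.5000) = 2.0008 m
human closes 0.4000·1.6733 = 0.6693 m
residual clearance needed = 0.1200+0.0050+0.0050 = 0.1300 m
sum ≈ 0.0980+2.0008+0.6693+0.1300 ≈ 2.8982 m = S ✓

v_R_max = 49/20 m/s = 2.4500 m/s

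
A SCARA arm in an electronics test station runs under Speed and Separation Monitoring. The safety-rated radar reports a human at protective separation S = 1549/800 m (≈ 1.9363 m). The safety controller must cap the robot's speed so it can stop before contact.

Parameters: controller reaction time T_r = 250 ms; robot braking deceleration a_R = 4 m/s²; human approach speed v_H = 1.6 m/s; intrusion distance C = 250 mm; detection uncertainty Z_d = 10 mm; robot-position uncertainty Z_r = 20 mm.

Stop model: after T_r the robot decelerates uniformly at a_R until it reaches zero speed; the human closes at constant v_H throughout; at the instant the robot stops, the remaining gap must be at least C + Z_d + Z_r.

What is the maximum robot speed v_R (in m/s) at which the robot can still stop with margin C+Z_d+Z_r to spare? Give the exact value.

v_R_max = 3/2 m/s = 1.5000 m/s

quadratic (1/8)·v² + (13/20)·v + (-201/160) = 0
  disc = (13/20)² − 4·(1/8)·(-201/160) = 1681/1600 ; √disc = 41/40
  v_R = (−(13/20) + 41/40) / (2·(1/8)) = 3/2 m/s
check:
T_s = v_R/a_R = (3/2)/4 = 0.3750 s
robot covers v_R·T_r = 1.5000·0.2500 = 0.3750 m before braking
robot under decel: 1.5000²/(2·4.0000) = 0.2812 m
human over T_r+T_s: 1.6000·(0.2500+0.3750) = 1.0000 m
residual clearance needed = 0.2500+0.0100+0.0200 = 0.2800 m
sum ≈ 0.3750+0.2812+1.0000+0.2800 ≈ 1.9363 m = S ✓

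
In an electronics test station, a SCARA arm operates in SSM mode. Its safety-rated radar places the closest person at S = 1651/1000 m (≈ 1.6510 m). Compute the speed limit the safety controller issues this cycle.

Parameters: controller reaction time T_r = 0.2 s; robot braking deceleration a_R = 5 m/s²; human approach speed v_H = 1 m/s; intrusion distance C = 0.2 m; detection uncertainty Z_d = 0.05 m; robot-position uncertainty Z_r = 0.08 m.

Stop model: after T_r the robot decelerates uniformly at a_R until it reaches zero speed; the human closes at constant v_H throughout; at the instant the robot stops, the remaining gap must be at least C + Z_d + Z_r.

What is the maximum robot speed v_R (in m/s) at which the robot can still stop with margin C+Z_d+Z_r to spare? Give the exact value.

quadratic (1/10)·v² + (2/5)·v + (-1121/1000) = 0
  disc = (2/5)² − 4·(1/10)·(-1121/1000) = 1521/2500 ; √disc = 39/50
  v_R = (−(2/5) + 39/50) / (2·(1/10)) = 19/10 m/s
check:
stop time T_s = (19/10)/5 = 0.3800 s
robot in T_r: 1.9000·0.2000 = 0.3800 m
robot under decel: 1.9000²/(2·5.0000) = 0.3610 m
person approaches 1.0000·(0.2000+0.3800) = 0.5800 m
C+Z_d+Z_r = 0.2000+0.0500+0.0800 = 0.3300 m
sum ≈ 0.3800+0.3610+0.5800+0.3300 ≈ 1.6510 m = S ✓

v_R_max = 19/10 m/s = 1.9000 m/s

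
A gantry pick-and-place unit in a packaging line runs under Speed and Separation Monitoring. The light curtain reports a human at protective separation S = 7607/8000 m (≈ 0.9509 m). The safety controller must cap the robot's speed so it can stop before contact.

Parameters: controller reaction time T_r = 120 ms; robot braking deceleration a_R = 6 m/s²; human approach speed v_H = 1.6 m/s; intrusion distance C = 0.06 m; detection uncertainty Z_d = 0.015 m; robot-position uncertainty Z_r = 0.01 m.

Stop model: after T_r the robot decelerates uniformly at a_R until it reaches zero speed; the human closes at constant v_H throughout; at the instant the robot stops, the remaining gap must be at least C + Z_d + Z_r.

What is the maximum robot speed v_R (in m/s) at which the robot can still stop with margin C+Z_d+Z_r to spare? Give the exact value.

quadratic (1/12)·v² + (29/75)·v + (-5391/8000) = 0
  disc = (29/75)² − 4·(1/12)·(-5391/8000) = 134689/360000 ; √disc = 367/600
  v_R = (−(29/75) + 367/600) / (2·(1/12)) = 27/20 m/s
check:
T_s = v_R/a_R = (27/20)/6 = 0.2250 s
robot in T_r: 1.3500·0.1200 = 0.1620 m
robot covers 1.3500·0.2250 − ½·6.0000·0.2250² = 0.1519 m while stopping
human closes 1.6000·0.3450 = 0.5520 m
residual clearance needed = 0.0600+0.0150+0.0100 = 0.0850 m
sum ≈ 0.1620+0.1519+0.5520+0.0850 ≈ 0.9509 m = S ✓

v_R_max = 27/20 m/s = 1.3500 m/s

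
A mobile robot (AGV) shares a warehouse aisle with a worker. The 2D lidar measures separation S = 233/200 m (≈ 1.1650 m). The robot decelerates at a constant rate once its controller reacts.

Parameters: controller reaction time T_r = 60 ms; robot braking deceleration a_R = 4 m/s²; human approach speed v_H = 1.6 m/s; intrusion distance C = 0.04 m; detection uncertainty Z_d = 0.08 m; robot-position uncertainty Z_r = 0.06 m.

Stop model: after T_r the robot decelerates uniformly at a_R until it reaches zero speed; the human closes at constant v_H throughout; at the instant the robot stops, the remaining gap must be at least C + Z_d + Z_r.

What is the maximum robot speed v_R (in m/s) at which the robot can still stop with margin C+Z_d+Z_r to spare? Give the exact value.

v_R_max = 7/5 m/s = 1.4000 m/s

at the boundary: (1/8)·v² + (23/50)·v + (-889/1000) = 0
  disc = (23/50)² − 4·(1/8)·(-889/1000) = 6561/10000 ; √disc = 81/100
  v_R = (−(23/50) + 81/100) / (2·(1/8)) = 7/5 m/s
check:
braking lasts T_s = (7/5)/4 = 0.3500 s
reaction-phase robot travel = 1.4000·0.0600 = 0.0840 m
braking distance = 1.4000²/(2·4.0000) = 0.2450 m
human over T_r+T_s: 1.6000·(0.0600+0.3500) = 0.6560 m
margins: 0.0400+0.0800+0.0600 = 0.1800 m
sum ≈ 0.0840+0.2450+0.6560+0.1800 ≈ 1.1650 m = S ✓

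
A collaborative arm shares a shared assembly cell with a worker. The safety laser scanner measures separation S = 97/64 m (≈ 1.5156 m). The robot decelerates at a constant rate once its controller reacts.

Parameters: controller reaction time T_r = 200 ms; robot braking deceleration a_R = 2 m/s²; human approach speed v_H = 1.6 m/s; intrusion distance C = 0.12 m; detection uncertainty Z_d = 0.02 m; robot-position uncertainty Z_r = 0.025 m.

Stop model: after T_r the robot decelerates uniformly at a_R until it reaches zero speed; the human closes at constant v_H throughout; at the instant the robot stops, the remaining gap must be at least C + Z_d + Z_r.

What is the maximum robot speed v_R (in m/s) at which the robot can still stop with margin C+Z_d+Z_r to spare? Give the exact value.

v_R_max = 17/20 m/s = 0.8500 m/s

quadratic (1/4)·v² + (1)·v + (-1649/1600) = 0
  disc = (1)² − 4·(1/4)·(-1649/1600) = 3249/1600 ; √disc = 57/40
  v_R = (−(1) + 57/40) / (2·(1/4)) = 17/20 m/s
check:
T_s = v_R/a_R = (17/20)/2 = 0.4250 s
robot covers v_R·T_r = 0.8500·0.2000 = 0.1700 m before braking
robot under decel: 0.8500²/(2·2.0000) = 0.1806 m
person approaches 1.6000·(0.2000+0.4250) = 1.0000 m
margins: 0.1200+0.0200+0.0250 = 0.1650 m
sum ≈ 0.1700+0.1806+1.0000+0.1650 ≈ 1.5156 m = S ✓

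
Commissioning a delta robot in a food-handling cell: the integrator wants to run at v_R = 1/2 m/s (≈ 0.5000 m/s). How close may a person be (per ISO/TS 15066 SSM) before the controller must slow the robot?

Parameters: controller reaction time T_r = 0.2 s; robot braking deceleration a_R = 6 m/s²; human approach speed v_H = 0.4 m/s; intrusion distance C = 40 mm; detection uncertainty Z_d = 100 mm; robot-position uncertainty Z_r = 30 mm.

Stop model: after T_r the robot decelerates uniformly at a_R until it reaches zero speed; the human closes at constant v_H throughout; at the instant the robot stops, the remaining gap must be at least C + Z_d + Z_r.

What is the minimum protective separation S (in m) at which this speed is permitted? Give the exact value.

braking lasts T_s = (1/2)/6 = 0.0833 s
robot in T_r: 0.5000·0.2000 = 0.1000 m
braking distance = 0.5000²/(2·6.0000) = 0.0208 m
person approaches 0.4000·(0.2000+0.0833) = 0.1133 m
margins: 0.0400+0.1000+0.0300 = 0.1700 m
S_min ≈ 0.1000+0.0208+0.1133+0.1700  ⇒  S_min = 97/240 m

S_min = 97/240 m = 0.4042 m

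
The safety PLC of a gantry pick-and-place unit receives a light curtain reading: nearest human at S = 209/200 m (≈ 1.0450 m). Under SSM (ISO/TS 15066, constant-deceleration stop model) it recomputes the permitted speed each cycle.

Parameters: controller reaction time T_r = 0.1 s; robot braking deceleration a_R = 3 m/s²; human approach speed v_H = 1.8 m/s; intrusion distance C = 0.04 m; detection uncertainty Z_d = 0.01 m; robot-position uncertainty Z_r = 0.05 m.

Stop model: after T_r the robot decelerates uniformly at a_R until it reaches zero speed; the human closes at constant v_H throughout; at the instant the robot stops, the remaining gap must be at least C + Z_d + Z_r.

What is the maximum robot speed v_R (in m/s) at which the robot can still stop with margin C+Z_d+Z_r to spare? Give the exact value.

quadratic (1/6)·v² + (7/10)·v + (-153/200) = 0
  disc = (7/10)² − 4·(1/6)·(-153/200) = 1 ; √disc = 1
  v_R = (−(7/10) + 1) / (2·(1/6)) = 9/10 m/s
check:
stop time T_s = (9/10)/3 = 0.3000 s
robot in T_r: 0.9000·0.1000 = 0.0900 m
braking distance = 0.9000²/(2·3.0000) = 0.1350 m
human closes 1.8000·0.4000 = 0.7200 m
margins: 0.0400+0.0100+0.0500 = 0.1000 m
sum ≈ 0.0900+0.1350+0.7200+0.1000 ≈ 1.0450 m = S ✓

v_R_max = 9/10 m/s = 0.9000 m/s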